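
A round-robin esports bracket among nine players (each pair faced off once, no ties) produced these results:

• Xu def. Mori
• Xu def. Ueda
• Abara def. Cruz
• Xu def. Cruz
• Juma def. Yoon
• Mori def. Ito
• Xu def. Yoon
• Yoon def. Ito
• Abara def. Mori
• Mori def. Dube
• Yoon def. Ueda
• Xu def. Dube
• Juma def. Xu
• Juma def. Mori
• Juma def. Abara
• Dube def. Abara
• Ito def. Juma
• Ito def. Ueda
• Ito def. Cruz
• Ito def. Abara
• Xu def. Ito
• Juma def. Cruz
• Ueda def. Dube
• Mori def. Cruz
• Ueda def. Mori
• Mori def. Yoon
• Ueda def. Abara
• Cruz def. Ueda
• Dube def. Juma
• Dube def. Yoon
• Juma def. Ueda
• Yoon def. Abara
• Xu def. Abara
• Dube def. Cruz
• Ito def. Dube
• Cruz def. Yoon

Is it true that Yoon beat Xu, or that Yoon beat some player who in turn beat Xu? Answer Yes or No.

Yoon did not beat Xu directly.
Yoon beat Abara, Ito, Ueda, but each of them lost to Xu. No two-step path.

No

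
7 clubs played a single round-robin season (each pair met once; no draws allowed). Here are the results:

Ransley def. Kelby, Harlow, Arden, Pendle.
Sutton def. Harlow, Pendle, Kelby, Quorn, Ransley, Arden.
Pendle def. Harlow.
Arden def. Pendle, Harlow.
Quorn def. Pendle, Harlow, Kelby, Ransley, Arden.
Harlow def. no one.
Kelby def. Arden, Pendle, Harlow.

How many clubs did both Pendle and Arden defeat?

Pendle beat: Harlow.
Arden beat: Harlow, Pendle.
Both beat: Harlow — 1.

1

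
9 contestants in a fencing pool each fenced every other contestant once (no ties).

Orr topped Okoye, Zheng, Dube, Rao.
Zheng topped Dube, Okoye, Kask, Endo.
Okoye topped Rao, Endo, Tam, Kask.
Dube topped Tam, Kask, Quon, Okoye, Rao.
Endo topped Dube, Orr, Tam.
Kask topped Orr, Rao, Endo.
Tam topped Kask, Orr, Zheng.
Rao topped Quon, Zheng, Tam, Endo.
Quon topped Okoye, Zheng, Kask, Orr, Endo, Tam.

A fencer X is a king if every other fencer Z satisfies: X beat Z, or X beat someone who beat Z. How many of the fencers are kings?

8

Endo reaches everyone (king).
Quon reaches everyone (king).
Tam cannot reach Quon in two steps.
Okoye reaches everyone (king).
Dube reaches everyone (king).
Zheng reaches everyone (king).
Kask reaches everyone (king).
Rao reaches everyone (king).
Orr reaches everyone (king).
Kings: Endo, Quon, Okoye, Dube, Zheng, Kask, Rao, Orr — 8.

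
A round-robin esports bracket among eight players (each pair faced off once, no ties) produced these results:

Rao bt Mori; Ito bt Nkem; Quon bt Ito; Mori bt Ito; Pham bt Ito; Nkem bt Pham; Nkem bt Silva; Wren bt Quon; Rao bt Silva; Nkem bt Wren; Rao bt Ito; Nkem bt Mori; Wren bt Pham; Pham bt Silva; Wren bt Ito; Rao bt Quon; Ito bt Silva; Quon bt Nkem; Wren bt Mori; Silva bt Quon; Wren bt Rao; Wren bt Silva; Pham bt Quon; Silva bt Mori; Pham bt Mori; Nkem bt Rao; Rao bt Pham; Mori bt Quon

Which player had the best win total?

Win totals: Rao 5, Pham 4, Quon 2, Ito 2, Nkem 5, Wren 6, Silva 2, Mori 2.
Wren leads with 6 wins (next highest: 5).

Wren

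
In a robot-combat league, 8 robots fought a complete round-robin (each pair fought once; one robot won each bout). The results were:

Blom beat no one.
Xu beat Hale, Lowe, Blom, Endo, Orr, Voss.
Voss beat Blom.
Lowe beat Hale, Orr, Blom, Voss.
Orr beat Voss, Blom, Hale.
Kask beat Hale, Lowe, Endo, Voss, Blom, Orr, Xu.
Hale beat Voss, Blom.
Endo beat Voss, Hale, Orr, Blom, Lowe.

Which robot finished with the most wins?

Kask

Win totals: Voss 1, Blom 0, Lowe 4, Orr 3, Kask 7, Xu 6, Endo 5, Hale 2.
Kask leads with 7 wins (next highest: 6).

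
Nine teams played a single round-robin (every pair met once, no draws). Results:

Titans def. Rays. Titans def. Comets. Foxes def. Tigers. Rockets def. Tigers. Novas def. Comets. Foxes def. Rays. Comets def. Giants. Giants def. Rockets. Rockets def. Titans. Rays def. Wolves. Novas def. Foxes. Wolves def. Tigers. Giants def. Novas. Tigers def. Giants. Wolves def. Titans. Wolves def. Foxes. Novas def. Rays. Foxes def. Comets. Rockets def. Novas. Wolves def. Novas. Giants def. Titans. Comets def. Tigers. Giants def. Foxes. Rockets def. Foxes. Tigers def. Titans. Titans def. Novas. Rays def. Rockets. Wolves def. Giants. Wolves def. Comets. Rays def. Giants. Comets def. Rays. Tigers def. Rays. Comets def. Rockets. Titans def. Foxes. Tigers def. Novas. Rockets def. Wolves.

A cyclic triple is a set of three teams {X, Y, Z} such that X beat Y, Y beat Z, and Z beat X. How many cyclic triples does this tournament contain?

26

Win totals: Titans 4, Rays 3, Tigers 4, Rockets 5, Comets 4, Giants 4, Foxes 3, Wolves 6, Novas 3.
A team with w wins dominates both others in C(w,2) triples; summing gives 6 + 3 + 6 + 10 + 6 + 6 + 3 + 15 + 3 = 58 transitive triples.
Total triples C(9,3) = 84, so cyclic triples = 84 − 58 = 26.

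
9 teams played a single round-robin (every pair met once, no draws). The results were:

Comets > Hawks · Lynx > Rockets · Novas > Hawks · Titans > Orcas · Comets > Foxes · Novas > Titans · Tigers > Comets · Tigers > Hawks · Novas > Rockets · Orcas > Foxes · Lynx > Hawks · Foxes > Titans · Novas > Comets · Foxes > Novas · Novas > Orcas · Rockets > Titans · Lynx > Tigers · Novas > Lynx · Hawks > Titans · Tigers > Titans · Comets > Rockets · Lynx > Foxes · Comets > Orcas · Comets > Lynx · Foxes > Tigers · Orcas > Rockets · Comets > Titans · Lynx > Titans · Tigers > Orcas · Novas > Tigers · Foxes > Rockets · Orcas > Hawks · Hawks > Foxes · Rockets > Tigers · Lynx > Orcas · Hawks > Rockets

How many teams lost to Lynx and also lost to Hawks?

3

Lynx beat: Titans, Hawks, Tigers, Foxes, Rockets, Orcas.
Hawks beat: Titans, Foxes, Rockets.
Both beat: Titans, Foxes, Rockets — 3.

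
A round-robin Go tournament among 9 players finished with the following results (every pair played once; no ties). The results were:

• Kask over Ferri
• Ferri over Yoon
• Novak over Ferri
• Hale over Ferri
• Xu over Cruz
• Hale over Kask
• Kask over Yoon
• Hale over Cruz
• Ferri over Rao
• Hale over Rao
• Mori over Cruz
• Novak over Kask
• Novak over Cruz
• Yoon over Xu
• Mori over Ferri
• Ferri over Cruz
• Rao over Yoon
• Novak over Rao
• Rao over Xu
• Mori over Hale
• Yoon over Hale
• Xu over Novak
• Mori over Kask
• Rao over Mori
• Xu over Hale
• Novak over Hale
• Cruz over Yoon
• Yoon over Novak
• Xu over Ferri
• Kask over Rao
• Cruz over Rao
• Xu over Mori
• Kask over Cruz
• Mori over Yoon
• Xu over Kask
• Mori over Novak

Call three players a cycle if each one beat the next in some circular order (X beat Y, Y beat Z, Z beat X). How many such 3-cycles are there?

22

Win totals: Xu 6, Kask 4, Novak 5, Cruz 2, Rao 3, Mori 6, Ferri 3, Hale 4, Yoon 3.
A player with w wins dominates both others in C(w,2) triples; summing gives 15 + 6 + 10 + 1 + 3 + 15 + 3 + 6 + 3 = 62 transitive triples.
Total triples C(9,3) = 84, so cyclic triples = 84 − 62 = 22.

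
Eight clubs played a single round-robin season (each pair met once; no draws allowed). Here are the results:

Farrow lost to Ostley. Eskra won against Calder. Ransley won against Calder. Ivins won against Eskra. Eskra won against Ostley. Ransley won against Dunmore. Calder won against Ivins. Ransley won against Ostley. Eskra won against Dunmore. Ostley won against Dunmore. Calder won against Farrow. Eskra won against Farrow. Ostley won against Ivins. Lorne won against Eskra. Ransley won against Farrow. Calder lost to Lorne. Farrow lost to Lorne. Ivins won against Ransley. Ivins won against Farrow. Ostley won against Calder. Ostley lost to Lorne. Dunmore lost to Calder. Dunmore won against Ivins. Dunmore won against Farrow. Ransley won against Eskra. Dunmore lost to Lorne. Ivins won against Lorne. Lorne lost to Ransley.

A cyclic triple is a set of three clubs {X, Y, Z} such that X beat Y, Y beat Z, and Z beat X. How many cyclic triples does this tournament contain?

Win totals: Ivins 4, Ostley 4, Calder 3, Farrow 0, Eskra 4, Lorne 5, Ransley 6, Dunmore 2.
A club with w wins dominates both others in C(w,2) triples; summing gives 6 + 6 + 3 + 0 + 6 + 10 + 15 + 1 = 47 transitive triples.
Total triples C(8,3) = 56, so cyclic triples = 56 − 47 = 9.

9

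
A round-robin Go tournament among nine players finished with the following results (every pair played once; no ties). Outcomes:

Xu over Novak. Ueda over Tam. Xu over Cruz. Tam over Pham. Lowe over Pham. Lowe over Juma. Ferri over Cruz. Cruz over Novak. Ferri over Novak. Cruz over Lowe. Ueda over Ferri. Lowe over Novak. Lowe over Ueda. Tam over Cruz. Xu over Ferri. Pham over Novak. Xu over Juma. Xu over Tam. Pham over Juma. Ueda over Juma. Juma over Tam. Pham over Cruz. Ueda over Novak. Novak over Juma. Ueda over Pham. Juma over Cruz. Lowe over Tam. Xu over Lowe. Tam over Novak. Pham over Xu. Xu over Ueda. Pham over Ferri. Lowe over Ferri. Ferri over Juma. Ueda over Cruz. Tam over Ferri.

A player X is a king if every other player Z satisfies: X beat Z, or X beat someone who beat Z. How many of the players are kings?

4

Novak cannot reach Ferri, Lowe, Ueda, Xu, Pham in two steps.
Ferri cannot reach Ueda, Xu, Pham in two steps.
Lowe reaches everyone (king).
Juma cannot reach Ueda, Xu in two steps.
Ueda reaches everyone (king).
Xu reaches everyone (king).
Cruz cannot reach Xu in two steps.
Pham reaches everyone (king).
Tam cannot reach Ueda in two steps.
Kings: Lowe, Ueda, Xu, Pham — 4.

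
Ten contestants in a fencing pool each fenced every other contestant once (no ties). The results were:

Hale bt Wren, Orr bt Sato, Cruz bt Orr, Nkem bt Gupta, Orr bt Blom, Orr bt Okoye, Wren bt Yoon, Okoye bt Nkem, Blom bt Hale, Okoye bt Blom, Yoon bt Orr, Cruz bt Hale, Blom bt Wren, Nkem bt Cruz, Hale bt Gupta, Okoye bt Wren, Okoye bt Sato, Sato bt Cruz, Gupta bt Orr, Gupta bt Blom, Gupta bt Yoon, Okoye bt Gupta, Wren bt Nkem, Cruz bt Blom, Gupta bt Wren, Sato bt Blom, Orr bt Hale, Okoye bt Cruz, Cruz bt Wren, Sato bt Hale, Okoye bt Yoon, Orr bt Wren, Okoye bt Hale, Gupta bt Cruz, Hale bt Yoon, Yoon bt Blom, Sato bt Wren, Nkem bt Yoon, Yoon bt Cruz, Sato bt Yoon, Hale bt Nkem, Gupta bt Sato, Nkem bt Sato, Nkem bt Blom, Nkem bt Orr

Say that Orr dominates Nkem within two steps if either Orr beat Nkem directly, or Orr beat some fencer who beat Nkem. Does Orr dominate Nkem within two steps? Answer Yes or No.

Yes

Orr did not beat Nkem directly.
Orr beat Okoye, Wren, Blom, Sato, Hale. Of those, Okoye beat Nkem.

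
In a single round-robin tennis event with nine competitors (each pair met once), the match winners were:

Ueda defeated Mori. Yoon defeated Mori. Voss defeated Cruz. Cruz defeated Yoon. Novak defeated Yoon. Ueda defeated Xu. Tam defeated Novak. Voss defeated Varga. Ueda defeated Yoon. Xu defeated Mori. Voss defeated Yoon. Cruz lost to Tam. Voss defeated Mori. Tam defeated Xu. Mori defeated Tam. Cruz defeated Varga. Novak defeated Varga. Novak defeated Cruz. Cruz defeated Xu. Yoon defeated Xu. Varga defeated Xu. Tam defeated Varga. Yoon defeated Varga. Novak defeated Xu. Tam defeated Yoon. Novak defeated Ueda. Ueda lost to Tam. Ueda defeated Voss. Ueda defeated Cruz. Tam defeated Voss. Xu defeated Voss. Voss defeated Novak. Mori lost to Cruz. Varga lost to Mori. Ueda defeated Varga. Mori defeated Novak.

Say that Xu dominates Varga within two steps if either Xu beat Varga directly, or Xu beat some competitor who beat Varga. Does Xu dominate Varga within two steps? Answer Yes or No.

Xu did not beat Varga directly.
Xu beat Mori, Voss. Of those, Mori beat Varga.

Yes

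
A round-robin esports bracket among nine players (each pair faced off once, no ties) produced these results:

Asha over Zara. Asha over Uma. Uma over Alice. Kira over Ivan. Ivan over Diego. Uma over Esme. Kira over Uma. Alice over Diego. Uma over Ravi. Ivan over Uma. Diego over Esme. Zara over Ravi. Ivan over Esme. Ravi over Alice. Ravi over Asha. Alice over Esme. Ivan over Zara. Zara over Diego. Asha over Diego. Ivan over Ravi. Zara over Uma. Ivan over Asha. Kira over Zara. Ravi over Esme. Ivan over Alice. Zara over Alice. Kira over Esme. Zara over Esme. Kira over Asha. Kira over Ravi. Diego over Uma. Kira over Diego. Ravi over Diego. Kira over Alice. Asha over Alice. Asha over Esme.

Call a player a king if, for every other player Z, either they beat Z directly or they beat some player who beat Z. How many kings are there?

Uma cannot reach Kira, Ivan, Zara in two steps.
Alice cannot reach Ravi, Kira, Ivan, Zara, Asha in two steps.
Esme cannot reach Uma, Alice, Ravi, Kira, Diego, Ivan, Zara, Asha in two steps.
Ravi cannot reach Kira, Ivan in two steps.
Kira reaches everyone (king).
Diego cannot reach Kira, Ivan, Zara, Asha in two steps.
Ivan cannot reach Kira in two steps.
Zara cannot reach Kira, Ivan in two steps.
Asha cannot reach Kira, Ivan in two steps.
Kings: Kira — 1.

1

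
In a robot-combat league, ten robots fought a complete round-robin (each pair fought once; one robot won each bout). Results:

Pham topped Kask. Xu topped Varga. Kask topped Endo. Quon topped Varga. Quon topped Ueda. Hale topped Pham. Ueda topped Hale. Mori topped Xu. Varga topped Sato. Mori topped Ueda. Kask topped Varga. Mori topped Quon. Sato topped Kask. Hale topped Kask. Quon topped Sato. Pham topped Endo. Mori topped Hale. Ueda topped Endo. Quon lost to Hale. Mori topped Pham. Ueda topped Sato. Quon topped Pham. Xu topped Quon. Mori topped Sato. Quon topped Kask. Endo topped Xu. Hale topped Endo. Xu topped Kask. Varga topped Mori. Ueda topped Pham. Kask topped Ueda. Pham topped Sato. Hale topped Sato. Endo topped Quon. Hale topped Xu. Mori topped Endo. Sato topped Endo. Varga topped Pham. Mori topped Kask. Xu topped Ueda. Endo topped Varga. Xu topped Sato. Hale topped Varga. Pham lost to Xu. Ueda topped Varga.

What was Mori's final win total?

Mori's results: beat Endo, Quon, Xu, Ueda, Kask, Hale, Pham, Sato; lost to Varga.
That is 8 wins.

8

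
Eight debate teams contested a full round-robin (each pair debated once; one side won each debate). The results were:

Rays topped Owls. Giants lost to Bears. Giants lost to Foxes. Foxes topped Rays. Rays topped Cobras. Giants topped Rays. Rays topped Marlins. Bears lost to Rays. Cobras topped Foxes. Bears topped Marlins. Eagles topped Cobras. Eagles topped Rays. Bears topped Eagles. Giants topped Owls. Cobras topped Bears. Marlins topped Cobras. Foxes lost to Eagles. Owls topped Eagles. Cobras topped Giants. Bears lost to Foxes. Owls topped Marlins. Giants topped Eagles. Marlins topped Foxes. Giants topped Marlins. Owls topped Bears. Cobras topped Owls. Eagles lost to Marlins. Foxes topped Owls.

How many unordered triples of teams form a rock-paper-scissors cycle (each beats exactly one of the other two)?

Win totals: Eagles 3, Owls 3, Rays 4, Bears 3, Giants 4, Foxes 4, Marlins 3, Cobras 4.
A team with w wins dominates both others in C(w,2) triples; summing gives 3 + 3 + 6 + 3 + 6 + 6 + 3 + 6 = 36 transitive triples.
Total triples C(8,3) = 56, so cyclic triples = 56 − 36 = 20.

20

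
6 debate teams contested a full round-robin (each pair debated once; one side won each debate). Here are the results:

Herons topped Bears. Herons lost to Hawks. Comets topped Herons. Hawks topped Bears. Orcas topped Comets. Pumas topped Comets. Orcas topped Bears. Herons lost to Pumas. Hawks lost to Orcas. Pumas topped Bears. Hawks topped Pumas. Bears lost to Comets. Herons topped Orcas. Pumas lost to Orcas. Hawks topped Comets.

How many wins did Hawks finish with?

Hawks' results: beat Bears, Pumas, Herons, Comets; lost to Orcas.
That is 4 wins.

4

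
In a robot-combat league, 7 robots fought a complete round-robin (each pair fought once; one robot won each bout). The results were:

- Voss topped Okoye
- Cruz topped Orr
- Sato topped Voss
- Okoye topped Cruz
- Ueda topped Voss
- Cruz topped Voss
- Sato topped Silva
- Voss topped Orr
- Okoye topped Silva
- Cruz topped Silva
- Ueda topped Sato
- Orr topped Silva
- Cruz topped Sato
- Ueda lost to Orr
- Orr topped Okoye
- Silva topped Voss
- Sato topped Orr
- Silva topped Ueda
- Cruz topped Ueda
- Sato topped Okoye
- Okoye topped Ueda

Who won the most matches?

Win totals: Okoye 3, Ueda 2, Orr 3, Voss 2, Silva 2, Sato 4, Cruz 5.
Cruz leads with 5 wins (next highest: 4).

Cruz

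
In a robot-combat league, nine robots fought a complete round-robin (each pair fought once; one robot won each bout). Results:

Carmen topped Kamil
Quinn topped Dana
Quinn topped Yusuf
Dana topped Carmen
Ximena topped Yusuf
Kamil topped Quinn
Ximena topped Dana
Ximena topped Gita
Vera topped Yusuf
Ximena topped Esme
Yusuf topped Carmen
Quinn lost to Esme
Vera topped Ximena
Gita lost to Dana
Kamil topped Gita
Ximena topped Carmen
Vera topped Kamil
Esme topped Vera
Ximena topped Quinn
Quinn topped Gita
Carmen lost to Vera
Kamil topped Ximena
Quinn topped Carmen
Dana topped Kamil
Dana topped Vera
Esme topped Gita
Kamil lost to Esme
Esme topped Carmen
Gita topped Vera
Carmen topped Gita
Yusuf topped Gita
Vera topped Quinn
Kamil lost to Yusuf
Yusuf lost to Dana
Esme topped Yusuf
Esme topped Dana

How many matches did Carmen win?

Carmen's results: beat Gita, Kamil; lost to Ximena, Quinn, Esme, Vera, Yusuf, Dana.
That is 2 wins.

2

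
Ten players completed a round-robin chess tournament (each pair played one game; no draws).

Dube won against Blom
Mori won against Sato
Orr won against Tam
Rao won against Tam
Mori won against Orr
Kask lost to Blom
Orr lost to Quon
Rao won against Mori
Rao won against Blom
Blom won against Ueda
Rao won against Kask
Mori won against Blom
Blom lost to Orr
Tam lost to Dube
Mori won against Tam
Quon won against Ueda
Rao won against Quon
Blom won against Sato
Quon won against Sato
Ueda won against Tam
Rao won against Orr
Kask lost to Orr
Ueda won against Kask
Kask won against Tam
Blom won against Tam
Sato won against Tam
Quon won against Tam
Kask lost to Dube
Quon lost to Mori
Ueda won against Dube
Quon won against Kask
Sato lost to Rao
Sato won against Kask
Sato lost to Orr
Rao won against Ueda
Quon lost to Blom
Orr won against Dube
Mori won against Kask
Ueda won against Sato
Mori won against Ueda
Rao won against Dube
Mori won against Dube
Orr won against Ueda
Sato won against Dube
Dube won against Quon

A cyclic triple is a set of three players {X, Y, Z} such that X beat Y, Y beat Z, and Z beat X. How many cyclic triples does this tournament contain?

Win totals: Blom 5, Kask 1, Ueda 4, Tam 0, Quon 5, Orr 6, Dube 4, Mori 8, Sato 3, Rao 9.
A player with w wins dominates both others in C(w,2) triples; summing gives 10 + 0 + 6 + 0 + 10 + 15 + 6 + 28 + 3 + 36 = 114 transitive triples.
Total triples C(10,3) = 120, so cyclic triples = 120 − 114 = 6.

6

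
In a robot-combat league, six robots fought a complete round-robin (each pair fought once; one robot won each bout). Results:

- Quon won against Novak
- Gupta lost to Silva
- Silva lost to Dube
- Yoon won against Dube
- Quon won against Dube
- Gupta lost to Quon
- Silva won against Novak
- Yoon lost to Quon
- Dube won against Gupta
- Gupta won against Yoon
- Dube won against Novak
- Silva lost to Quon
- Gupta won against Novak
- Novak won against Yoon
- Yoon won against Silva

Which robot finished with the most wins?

Quon

Win totals: Novak 1, Silva 2, Yoon 2, Gupta 2, Dube 3, Quon 5.
Quon leads with 5 wins (next highest: 3).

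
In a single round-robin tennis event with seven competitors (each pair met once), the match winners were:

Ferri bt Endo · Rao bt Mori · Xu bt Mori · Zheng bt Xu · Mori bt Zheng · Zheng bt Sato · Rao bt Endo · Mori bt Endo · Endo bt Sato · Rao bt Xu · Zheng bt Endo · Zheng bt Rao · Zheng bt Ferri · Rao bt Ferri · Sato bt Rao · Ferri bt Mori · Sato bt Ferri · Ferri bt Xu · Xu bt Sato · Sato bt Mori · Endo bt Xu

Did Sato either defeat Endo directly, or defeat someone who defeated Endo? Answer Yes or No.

Sato did not beat Endo directly.
Sato beat Ferri, Mori, Rao. Of those, Ferri beat Endo.

Yes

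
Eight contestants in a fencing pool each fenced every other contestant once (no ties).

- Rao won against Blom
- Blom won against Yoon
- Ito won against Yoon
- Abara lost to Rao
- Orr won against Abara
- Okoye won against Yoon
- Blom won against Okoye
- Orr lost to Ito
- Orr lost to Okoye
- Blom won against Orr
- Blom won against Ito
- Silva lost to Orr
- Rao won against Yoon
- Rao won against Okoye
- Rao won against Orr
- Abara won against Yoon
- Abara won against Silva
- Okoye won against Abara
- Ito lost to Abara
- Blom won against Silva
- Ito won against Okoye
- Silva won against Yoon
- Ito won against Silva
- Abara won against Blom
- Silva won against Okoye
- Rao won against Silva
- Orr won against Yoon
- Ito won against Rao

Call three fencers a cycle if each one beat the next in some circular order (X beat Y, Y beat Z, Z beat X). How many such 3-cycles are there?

8

Win totals: Yoon 0, Ito 5, Rao 6, Okoye 3, Silva 2, Orr 3, Blom 5, Abara 4.
A fencer with w wins dominates both others in C(w,2) triples; summing gives 0 + 10 + 15 + 3 + 1 + 3 + 10 + 6 = 48 transitive triples.
Total triples C(8,3) = 56, so cyclic triples = 56 − 48 = 8.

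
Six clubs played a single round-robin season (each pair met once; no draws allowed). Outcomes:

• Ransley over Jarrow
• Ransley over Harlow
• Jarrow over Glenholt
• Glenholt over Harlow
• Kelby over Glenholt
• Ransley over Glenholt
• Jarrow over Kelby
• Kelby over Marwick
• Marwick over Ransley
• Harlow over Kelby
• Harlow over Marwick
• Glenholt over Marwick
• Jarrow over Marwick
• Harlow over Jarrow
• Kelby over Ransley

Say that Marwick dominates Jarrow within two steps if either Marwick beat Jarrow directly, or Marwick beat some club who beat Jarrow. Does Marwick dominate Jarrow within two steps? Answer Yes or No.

Yes

Marwick did not beat Jarrow directly.
Marwick beat Ransley. Of those, Ransley beat Jarrow.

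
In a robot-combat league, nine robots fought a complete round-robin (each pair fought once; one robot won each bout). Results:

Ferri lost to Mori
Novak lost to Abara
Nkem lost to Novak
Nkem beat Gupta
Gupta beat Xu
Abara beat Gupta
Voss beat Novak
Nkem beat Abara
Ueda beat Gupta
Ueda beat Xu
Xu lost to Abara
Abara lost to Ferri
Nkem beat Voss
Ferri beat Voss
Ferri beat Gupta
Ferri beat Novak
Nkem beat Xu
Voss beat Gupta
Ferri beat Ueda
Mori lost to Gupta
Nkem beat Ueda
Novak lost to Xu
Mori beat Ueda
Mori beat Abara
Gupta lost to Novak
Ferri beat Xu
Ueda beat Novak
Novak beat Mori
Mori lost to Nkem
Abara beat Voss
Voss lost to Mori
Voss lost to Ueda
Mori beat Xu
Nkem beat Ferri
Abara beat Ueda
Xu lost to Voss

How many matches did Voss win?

3

Voss' results: beat Xu, Novak, Gupta; lost to Mori, Ferri, Abara, Nkem, Ueda.
That is 3 wins.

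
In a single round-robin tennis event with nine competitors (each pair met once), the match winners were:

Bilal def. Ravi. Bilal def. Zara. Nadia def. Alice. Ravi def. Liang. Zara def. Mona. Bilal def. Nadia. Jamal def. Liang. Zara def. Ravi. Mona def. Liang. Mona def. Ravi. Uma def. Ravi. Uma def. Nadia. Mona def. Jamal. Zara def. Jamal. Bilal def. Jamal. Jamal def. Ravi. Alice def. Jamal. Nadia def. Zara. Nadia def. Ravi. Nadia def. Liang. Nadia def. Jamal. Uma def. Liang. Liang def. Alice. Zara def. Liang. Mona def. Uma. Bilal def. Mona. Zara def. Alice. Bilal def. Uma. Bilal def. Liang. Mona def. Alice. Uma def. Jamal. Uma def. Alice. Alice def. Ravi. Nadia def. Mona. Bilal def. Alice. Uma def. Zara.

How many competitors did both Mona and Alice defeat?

2

Mona beat: Uma, Ravi, Jamal, Liang, Alice.
Alice beat: Ravi, Jamal.
Both beat: Ravi, Jamal — 2.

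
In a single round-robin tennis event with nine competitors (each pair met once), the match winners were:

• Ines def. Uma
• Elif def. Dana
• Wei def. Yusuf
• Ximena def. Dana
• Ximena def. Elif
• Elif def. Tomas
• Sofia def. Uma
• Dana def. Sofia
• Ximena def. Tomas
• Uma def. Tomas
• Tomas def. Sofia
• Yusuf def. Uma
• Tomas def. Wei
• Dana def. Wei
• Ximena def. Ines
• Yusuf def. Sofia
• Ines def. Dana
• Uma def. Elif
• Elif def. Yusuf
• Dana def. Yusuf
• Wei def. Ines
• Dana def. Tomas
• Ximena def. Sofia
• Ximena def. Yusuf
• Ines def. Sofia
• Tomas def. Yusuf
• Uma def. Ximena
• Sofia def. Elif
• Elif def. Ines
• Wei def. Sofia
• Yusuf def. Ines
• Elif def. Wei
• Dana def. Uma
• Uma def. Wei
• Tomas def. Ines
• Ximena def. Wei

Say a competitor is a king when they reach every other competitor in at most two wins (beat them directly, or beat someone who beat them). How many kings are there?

6

Ines reaches everyone (king).
Elif cannot reach Ximena in two steps.
Yusuf reaches everyone (king).
Sofia reaches everyone (king).
Uma reaches everyone (king).
Dana reaches everyone (king).
Tomas cannot reach Ximena in two steps.
Wei cannot reach Tomas, Ximena in two steps.
Ximena reaches everyone (king).
Kings: Ines, Yusuf, Sofia, Uma, Dana, Ximena — 6.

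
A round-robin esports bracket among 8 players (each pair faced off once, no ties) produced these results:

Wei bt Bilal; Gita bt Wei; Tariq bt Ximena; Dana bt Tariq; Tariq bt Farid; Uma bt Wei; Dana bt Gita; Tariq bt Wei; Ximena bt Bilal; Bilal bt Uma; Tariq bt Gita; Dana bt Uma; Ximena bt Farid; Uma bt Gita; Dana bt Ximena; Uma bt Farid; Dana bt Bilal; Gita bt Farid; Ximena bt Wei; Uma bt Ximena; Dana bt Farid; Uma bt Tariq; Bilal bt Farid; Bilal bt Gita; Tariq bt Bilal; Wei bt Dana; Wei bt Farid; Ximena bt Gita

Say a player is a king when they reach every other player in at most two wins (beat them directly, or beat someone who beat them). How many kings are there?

4

Tariq reaches everyone (king).
Uma reaches everyone (king).
Dana reaches everyone (king).
Ximena cannot reach Tariq in two steps.
Gita cannot reach Tariq, Uma, Ximena in two steps.
Wei reaches everyone (king).
Bilal cannot reach Dana in two steps.
Farid cannot reach Tariq, Uma, Dana, Ximena, Gita, Wei, Bilal in two steps.
Kings: Tariq, Uma, Dana, Wei — 4.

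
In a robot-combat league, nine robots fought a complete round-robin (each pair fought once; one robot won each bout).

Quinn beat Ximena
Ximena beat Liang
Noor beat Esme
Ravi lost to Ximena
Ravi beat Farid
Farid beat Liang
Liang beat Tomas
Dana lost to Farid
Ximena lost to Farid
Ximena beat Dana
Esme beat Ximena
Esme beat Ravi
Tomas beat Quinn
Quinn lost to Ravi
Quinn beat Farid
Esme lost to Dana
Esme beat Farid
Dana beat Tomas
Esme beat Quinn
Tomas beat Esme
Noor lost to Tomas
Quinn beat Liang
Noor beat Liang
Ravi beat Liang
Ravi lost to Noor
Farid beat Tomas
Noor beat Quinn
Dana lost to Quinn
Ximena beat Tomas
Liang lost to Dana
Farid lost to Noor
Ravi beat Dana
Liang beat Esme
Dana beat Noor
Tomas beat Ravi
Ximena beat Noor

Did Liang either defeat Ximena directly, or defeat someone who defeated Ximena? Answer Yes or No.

Yes

Liang did not beat Ximena directly.
Liang beat Tomas, Esme. Of those, Esme beat Ximena.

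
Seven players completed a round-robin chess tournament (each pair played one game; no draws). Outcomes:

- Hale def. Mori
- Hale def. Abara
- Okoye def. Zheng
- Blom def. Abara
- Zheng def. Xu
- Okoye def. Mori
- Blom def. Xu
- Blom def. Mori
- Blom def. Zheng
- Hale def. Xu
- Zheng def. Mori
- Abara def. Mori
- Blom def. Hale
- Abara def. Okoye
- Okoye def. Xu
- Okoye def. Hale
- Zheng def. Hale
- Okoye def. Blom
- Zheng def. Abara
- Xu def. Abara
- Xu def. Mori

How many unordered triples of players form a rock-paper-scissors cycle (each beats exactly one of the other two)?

4

Win totals: Zheng 4, Hale 3, Abara 2, Mori 0, Okoye 5, Blom 5, Xu 2.
A player with w wins dominates both others in C(w,2) triples; summing gives 6 + 3 + 1 + 0 + 10 + 10 + 1 = 31 transitive triples.
Total triples C(7,3) = 35, so cyclic triples = 35 − 31 = 4.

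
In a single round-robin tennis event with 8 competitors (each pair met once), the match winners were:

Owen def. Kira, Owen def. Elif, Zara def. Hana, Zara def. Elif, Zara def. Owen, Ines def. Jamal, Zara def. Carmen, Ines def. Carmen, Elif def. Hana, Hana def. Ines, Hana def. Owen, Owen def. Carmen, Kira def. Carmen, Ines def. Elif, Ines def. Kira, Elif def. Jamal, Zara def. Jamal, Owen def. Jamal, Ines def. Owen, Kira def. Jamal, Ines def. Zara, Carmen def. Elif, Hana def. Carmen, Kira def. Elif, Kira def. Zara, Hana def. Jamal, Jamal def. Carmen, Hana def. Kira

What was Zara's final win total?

Zara's results: beat Carmen, Elif, Jamal, Owen, Hana; lost to Kira, Ines.
That is 5 wins.

5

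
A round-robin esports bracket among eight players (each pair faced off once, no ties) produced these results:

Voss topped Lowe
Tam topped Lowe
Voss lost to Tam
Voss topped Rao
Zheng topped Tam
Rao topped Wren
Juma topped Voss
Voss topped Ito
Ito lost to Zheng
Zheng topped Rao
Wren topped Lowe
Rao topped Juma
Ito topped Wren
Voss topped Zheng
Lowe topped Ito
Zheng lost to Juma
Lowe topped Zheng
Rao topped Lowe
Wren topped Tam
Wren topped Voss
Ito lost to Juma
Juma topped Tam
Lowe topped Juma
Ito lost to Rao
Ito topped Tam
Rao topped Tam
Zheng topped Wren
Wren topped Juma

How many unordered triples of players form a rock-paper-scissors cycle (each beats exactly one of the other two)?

17

Win totals: Voss 4, Zheng 4, Lowe 3, Rao 5, Wren 4, Tam 2, Juma 4, Ito 2.
A player with w wins dominates both others in C(w,2) triples; summing gives 6 + 6 + 3 + 10 + 6 + 1 + 6 + 1 = 39 transitive triples.
Total triples C(8,3) = 56, so cyclic triples = 56 − 39 = 17.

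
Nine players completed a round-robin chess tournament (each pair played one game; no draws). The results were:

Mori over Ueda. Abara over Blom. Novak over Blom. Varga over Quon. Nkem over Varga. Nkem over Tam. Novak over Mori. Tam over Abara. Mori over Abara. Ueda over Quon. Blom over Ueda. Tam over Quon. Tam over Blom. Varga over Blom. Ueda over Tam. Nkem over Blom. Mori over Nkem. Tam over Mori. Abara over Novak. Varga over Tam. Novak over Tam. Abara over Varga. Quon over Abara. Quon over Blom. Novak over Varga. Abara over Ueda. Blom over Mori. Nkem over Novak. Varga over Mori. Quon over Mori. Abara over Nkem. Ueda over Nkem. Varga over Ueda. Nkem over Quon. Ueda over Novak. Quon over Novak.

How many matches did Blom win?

2

Blom's results: beat Mori, Ueda; lost to Novak, Quon, Varga, Tam, Abara, Nkem.
That is 2 wins.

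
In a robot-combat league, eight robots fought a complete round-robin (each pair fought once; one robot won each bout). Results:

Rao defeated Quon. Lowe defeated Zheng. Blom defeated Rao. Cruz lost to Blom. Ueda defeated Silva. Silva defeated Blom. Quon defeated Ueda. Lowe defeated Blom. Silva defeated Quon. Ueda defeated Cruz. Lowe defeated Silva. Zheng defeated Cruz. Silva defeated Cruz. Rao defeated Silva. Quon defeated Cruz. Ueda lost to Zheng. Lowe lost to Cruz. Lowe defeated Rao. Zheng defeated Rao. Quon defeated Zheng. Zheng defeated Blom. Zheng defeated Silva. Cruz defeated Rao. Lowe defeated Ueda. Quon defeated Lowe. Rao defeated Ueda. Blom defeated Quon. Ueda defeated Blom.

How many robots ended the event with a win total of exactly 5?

2

Win totals: Zheng 5, Cruz 2, Ueda 3, Lowe 5, Blom 3, Rao 3, Silva 3, Quon 4.
Exactly 5: Zheng, Lowe — 2 robots.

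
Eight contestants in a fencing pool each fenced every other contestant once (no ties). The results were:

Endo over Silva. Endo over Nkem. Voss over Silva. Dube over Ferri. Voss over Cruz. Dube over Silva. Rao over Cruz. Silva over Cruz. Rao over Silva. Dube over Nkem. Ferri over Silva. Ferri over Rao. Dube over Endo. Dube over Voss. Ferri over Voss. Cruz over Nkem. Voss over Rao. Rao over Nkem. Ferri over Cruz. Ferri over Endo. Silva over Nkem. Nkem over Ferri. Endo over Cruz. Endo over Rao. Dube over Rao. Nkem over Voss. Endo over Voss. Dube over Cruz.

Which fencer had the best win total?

Dube

Win totals: Silva 2, Nkem 2, Endo 5, Rao 3, Voss 3, Dube 7, Cruz 1, Ferri 5.
Dube leads with 7 wins (next highest: 5).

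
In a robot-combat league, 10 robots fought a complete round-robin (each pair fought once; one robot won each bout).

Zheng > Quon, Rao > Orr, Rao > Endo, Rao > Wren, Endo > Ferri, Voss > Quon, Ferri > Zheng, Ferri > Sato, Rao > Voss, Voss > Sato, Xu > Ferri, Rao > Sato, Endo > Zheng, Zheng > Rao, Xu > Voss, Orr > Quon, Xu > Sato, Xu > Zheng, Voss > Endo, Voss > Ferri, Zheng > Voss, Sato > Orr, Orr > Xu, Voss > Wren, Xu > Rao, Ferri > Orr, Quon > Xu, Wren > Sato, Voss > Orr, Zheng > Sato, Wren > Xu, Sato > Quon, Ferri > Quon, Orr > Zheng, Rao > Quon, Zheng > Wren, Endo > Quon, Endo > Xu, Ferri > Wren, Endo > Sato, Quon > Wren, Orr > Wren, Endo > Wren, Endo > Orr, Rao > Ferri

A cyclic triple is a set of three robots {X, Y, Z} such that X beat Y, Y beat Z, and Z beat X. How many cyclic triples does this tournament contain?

Win totals: Sato 2, Zheng 5, Quon 2, Rao 7, Xu 5, Wren 2, Orr 4, Voss 6, Ferri 5, Endo 7.
A robot with w wins dominates both others in C(w,2) triples; summing gives 1 + 10 + 1 + 21 + 10 + 1 + 6 + 15 + 10 + 21 = 96 transitive triples.
Total triples C(10,3) = 120, so cyclic triples = 120 − 96 = 24.

24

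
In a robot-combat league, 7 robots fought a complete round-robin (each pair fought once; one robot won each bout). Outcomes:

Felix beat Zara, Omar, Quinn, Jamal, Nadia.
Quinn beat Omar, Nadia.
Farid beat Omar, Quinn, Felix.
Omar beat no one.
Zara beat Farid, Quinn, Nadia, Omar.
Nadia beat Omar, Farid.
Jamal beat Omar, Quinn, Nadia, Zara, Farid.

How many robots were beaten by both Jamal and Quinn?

Jamal beat: Farid, Quinn, Zara, Nadia, Omar.
Quinn beat: Nadia, Omar.
Both beat: Nadia, Omar — 2.

2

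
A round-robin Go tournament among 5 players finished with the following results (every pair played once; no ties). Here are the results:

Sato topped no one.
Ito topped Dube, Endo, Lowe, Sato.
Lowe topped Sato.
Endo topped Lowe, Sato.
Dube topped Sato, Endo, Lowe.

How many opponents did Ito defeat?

4

Ito's results: beat Lowe, Sato, Endo, Dube; lost to no one.
That is 4 wins.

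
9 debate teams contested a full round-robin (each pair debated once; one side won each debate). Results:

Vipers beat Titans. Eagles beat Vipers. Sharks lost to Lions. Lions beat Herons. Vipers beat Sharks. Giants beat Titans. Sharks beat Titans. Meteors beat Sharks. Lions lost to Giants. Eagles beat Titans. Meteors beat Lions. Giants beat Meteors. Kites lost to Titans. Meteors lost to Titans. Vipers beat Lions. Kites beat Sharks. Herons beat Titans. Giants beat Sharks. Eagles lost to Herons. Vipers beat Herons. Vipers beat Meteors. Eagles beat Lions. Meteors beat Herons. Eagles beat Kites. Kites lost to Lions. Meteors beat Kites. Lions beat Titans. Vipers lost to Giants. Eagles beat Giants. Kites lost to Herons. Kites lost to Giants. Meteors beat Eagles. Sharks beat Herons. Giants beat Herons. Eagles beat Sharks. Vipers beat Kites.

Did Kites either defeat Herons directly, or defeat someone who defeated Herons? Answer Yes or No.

Kites did not beat Herons directly.
Kites beat Sharks. Of those, Sharks beat Herons.

Yes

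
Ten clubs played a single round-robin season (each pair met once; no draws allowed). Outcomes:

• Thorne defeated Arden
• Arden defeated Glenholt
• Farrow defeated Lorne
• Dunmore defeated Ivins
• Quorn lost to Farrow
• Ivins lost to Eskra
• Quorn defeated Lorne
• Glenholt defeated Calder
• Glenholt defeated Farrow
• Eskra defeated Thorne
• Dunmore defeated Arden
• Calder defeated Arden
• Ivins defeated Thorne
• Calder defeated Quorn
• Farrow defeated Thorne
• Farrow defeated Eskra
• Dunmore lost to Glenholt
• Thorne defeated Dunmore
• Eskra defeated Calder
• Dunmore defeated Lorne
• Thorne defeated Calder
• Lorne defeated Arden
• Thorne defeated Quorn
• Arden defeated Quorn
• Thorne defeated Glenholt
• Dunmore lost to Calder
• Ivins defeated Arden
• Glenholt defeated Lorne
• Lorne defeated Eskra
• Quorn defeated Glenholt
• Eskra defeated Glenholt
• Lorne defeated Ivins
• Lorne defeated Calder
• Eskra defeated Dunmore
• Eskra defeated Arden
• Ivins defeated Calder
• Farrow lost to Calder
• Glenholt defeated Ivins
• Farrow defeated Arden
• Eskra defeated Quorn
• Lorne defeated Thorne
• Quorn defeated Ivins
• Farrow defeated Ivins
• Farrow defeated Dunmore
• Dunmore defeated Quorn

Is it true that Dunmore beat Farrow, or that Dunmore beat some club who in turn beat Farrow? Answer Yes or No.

Dunmore did not beat Farrow directly.
Dunmore beat Lorne, Quorn, Ivins, Arden, but each of them lost to Farrow. No two-step path.

No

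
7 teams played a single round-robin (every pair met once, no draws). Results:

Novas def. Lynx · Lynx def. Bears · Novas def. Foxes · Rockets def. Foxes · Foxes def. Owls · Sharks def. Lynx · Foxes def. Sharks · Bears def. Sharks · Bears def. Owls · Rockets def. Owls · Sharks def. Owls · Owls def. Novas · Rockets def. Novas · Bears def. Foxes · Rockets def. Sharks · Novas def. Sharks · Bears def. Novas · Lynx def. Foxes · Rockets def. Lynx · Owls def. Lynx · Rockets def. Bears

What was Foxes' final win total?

2

Foxes' results: beat Sharks, Owls; lost to Novas, Rockets, Bears, Lynx.
That is 2 wins.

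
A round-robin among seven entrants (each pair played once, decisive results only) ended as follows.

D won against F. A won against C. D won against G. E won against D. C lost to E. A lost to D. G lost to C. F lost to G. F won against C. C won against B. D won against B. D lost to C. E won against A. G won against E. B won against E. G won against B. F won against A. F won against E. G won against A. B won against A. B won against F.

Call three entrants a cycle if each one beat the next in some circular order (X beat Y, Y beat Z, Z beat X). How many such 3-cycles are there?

11

Win totals: A 1, B 3, C 3, D 4, E 3, F 3, G 4.
An entrant with w wins dominates both others in C(w,2) triples; summing gives 0 + 3 + 3 + 6 + 3 + 3 + 6 = 24 transitive triples.
Total triples C(7,3) = 35, so cyclic triples = 35 − 24 = 11.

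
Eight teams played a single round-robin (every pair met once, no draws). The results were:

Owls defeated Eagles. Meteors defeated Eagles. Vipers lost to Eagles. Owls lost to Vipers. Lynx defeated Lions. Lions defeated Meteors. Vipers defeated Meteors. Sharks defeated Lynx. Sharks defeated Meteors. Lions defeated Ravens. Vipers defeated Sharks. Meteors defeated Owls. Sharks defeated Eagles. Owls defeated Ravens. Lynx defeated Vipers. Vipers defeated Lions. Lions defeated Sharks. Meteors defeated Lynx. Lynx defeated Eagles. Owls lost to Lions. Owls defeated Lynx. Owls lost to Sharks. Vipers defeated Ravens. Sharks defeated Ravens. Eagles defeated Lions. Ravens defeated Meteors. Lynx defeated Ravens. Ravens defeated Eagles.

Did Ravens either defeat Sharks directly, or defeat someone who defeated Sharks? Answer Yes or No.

Ravens did not beat Sharks directly.
Ravens beat Eagles, Meteors, but each of them lost to Sharks. No two-step path.

No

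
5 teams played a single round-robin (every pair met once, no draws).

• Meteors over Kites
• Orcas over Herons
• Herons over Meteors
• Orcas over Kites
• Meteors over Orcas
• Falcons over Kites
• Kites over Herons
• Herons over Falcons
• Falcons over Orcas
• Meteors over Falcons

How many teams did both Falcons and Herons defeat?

Falcons beat: Orcas, Kites.
Herons beat: Falcons, Meteors.
No one was beaten by both.

0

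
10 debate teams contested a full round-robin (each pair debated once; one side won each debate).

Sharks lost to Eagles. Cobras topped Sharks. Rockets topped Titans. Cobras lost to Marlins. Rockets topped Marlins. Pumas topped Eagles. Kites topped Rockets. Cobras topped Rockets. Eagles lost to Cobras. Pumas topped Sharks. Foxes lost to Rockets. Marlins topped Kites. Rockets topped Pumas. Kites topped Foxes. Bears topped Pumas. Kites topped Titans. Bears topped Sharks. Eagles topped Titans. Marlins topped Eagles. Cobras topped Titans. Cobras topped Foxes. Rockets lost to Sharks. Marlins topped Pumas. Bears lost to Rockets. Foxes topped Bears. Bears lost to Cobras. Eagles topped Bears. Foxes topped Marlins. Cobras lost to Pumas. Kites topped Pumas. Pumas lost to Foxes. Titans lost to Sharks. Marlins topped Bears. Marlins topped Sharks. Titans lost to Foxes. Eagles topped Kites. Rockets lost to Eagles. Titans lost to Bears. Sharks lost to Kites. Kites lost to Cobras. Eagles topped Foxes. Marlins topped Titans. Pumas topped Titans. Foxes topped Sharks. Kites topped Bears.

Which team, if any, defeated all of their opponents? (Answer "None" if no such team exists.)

Highest win total is Marlins with 7 (out of 9 possible).
Marlins lost to Foxes, Rockets, so no team went undefeated.

None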